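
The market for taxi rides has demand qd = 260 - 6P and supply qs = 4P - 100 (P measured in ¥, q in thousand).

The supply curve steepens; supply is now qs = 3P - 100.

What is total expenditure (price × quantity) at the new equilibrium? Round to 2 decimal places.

Original equilibrium: 260 - 6P = 4P - 100 gives 360 = 10P, so P = 36 and q = 44.
After the shift, demand is qd = 260 - 6P and supply is qs = 3P - 100.
Equate the new curves: 260 - 6P = 3P - 100, giving 360 = 9P, P = 40, q = 20.
New expenditure = 40 × 20 = 800.00.

800.00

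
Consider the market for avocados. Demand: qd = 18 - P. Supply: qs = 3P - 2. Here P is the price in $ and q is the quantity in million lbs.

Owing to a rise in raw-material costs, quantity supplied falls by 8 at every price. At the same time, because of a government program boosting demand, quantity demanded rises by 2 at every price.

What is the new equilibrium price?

7.5

Before the shock: 18 - P = 3P - 2 ⇒ 20 = 4P ⇒ P = 5, q = 13.
The shock moves the curves to qd = 20 - P and qs = 3P - 10.
Setting them equal: 20 - P = 3P - 10 → 30 = 4P, so P = 7.5 and q = 12.5.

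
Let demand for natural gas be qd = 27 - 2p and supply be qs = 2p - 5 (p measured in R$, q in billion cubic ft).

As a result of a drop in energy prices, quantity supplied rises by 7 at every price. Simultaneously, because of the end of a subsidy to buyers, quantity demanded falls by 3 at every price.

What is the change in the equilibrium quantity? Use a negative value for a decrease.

Solve the original market: 27 - 2p = 2p - 5, hence p = 8 and q = 11.
With the change applied: demand qd = 24 - 2p, supply qs = 2p + 2.
Clearing the new market: 24 - 2p = 2p + 2, so p = 5.5 and q = 13.
Δq = 13 − 11 = +2.

+2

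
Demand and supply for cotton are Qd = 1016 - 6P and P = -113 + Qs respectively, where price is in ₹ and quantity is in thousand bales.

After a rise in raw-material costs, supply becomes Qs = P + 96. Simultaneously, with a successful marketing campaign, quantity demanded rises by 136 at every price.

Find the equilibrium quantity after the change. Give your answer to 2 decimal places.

Initially, 1016 - 6P = P + 113, so 903 = 7P and P = 129, Q = 242.
After the shift, demand is Qd = 1152 - 6P and supply is Qs = P + 96.
Equate the new curves: 1152 - 6P = P + 96, giving 1056 = 7P, P = 1056/7 ≈ 150.8571, Q = 1728/7 ≈ 246.8571.

246.86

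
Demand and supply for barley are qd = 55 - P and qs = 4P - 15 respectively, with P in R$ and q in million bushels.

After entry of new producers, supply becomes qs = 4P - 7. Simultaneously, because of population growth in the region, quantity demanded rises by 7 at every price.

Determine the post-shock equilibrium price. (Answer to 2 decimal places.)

Original equilibrium: 55 - P = 4P - 15 gives 70 = 5P, so P = 14 and q = 41.
After the shift, demand is qd = 62 - P and supply is qs = 4P - 7.
Setting them equal: 62 - P = 4P - 7 → 69 = 5P, so P = 13.8 and q = 48.2.

13.80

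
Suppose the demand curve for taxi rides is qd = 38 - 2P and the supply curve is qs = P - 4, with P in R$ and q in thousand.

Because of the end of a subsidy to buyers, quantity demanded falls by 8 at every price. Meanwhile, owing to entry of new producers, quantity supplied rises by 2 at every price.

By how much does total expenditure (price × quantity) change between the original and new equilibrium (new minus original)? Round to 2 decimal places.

Solve the original market: 38 - 2P = P - 4, hence P = 14 and q = 10.
The shock moves the curves to qd = 30 - 2P and qs = P - 2.
Setting them equal: 30 - 2P = P - 2 → 32 = 3P, so P = 32/3 ≈ 10.6667 and q = 26/3 ≈ 8.6667.
Expenditure moves from 14×10 = 140 to 10.6667×8.6667 = 92.4444; change = -47.56.

-47.56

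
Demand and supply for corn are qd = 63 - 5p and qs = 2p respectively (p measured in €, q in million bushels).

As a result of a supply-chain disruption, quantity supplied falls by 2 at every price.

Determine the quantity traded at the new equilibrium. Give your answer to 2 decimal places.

16.57

Original equilibrium: 63 - 5p = 2p gives 63 = 7p, so p = 9 and q = 18.
The new curves are qd = 63 - 5p (demand) and qs = 2p - 2 (supply).
Setting them equal: 63 - 5p = 2p - 2 → 65 = 7p, so p = 65/7 ≈ 9.2857 and q = 116/7 ≈ 16.5714.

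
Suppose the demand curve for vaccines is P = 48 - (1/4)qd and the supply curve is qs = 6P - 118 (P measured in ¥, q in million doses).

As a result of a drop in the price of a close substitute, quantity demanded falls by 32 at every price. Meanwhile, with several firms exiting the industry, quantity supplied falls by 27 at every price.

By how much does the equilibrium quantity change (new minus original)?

Solve the original market: 192 - 4P = 6P - 118, hence P = 31 and q = 68.
With the change applied: demand qd = 160 - 4P, supply qs = 6P - 145.
Setting them equal: 160 - 4P = 6P - 145 → 305 = 10P, so P = 30.5 and q = 38.
Δq = 38 − 68 = -30.

-30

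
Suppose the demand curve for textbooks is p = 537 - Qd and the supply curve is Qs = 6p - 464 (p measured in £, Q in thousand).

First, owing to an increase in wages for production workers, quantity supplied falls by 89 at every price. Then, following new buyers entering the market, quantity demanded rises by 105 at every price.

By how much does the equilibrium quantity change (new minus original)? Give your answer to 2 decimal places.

Original equilibrium: 537 - p = 6p - 464 gives 1001 = 7p, so p = 143 and Q = 394.
After the shift, demand is Qd = 642 - p and supply is Qs = 6p - 553.
Equate the new curves: 642 - p = 6p - 553, giving 1195 = 7p, p = 1195/7 ≈ 170.7143, Q = 3299/7 ≈ 471.2857.
ΔQ = 471.2857 − 394 = +77.29.

+77.29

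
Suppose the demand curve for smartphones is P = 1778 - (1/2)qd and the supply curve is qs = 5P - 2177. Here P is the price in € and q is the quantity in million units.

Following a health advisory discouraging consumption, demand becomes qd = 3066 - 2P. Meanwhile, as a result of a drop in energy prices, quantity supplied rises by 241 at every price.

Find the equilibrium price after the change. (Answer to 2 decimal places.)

Before the shock: 3556 - 2P = 5P - 2177 ⇒ 5733 = 7P ⇒ P = 819, q = 1918.
The new curves are qd = 3066 - 2P (demand) and qs = 5P - 1936 (supply).
Equate the new curves: 3066 - 2P = 5P - 1936, giving 5002 = 7P, P = 5002/7 ≈ 714.5714, q = 11458/7 ≈ 1636.8571.

714.57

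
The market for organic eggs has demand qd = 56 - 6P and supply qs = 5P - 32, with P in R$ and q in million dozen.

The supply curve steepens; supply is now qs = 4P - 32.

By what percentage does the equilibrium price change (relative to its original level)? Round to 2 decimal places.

Original equilibrium: 56 - 6P = 5P - 32 gives 88 = 11P, so P = 8 and q = 8.
With the change applied: demand qd = 56 - 6P, supply qs = 4P - 32.
Equate the new curves: 56 - 6P = 4P - 32, giving 88 = 10P, P = 8.8, q = 3.2.
%ΔP = (8.8 − 8) / 8 × 100 = +10.00%.

+10.00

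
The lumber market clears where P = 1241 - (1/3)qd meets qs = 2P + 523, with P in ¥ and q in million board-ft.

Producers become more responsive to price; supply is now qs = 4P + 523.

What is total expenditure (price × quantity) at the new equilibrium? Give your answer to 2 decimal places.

1075004.08

Solve the original market: 3723 - 3P = 2P + 523, hence P = 640 and q = 1803.
With the change applied: demand qd = 3723 - 3P, supply qs = 4P + 523.
Setting them equal: 3723 - 3P = 4P + 523 → 3200 = 7P, so P = 3200/7 ≈ 457.1429 and q = 16461/7 ≈ 2351.5714.
New expenditure = 457.1429 × 2351.5714 = 1075004.08.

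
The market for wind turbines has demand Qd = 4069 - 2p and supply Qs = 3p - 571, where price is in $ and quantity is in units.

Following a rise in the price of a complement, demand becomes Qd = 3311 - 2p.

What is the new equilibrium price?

Original equilibrium: 4069 - 2p = 3p - 571 gives 4640 = 5p, so p = 928 and Q = 2213.
The new curves are Qd = 3311 - 2p (demand) and Qs = 3p - 571 (supply).
New equilibrium: 3311 - 2p = 3p - 571 ⇒ 3882 = 5p ⇒ p = 776.4, Q = 1758.2.

776.4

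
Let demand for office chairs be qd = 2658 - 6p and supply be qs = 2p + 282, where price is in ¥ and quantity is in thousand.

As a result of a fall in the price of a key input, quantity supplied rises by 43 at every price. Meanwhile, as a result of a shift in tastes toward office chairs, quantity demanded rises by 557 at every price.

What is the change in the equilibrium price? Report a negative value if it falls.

Initially, 2658 - 6p = 2p + 282, so 2376 = 8p and p = 297, q = 876.
The new curves are qd = 3215 - 6p (demand) and qs = 2p + 325 (supply).
Setting them equal: 3215 - 6p = 2p + 325 → 2890 = 8p, so p = 361.25 and q = 1047.5.
Δp = 361.25 − 297 = +64.25.

+64.25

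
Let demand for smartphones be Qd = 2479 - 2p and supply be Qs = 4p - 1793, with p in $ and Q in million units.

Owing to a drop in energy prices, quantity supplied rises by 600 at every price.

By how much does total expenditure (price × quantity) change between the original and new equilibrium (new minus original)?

Before the shock: 2479 - 2p = 4p - 1793 ⇒ 4272 = 6p ⇒ p = 712, Q = 1055.
With the change applied: demand Qd = 2479 - 2p, supply Qs = 4p - 1193.
Equate the new curves: 2479 - 2p = 4p - 1193, giving 3672 = 6p, p = 612, Q = 1255.
Expenditure moves from 712×1055 = 751160 to 612×1255 = 768060; change = +16900.

+16900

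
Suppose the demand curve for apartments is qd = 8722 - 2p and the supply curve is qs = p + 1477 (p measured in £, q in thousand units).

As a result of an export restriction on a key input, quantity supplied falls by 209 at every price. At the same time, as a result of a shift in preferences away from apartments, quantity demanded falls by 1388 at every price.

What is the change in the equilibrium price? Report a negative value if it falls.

-393

Initially, 8722 - 2p = p + 1477, so 7245 = 3p and p = 2415, q = 3892.
The shock moves the curves to qd = 7334 - 2p and qs = p + 1268.
Clearing the new market: 7334 - 2p = p + 1268, so p = 2022 and q = 3290.
Δp = 2022 − 2415 = -393.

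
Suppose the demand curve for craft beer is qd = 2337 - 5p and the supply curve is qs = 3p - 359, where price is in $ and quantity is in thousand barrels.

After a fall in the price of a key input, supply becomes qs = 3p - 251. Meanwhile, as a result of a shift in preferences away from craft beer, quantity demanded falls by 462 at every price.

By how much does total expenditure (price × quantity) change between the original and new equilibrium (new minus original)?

-74558.0625

Initially, 2337 - 5p = 3p - 359, so 2696 = 8p and p = 337, q = 652.
The new curves are qd = 1875 - 5p (demand) and qs = 3p - 251 (supply).
Clearing the new market: 1875 - 5p = 3p - 251, so p = 265.75 and q = 546.25.
Expenditure moves from 337×652 = 219724 to 265.75×546.25 = 145165.9375; change = -74558.0625.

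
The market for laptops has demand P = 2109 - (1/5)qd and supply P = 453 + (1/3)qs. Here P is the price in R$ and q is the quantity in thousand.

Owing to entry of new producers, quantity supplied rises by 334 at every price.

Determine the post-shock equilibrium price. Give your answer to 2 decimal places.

Initially, 10545 - 5P = 3P - 1359, so 11904 = 8P and P = 1488, q = 3105.
The shock moves the curves to qd = 10545 - 5P and qs = 3P - 1025.
Setting them equal: 10545 - 5P = 3P - 1025 → 11570 = 8P, so P = 1446.25 and q = 3313.75.

1446.25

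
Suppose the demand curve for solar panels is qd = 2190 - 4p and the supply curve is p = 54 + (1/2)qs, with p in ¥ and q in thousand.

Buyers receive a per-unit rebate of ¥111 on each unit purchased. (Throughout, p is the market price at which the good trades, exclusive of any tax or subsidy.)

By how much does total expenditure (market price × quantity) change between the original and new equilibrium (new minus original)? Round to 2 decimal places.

Before the shock: 2190 - 4p = 2p - 108 ⇒ 2298 = 6p ⇒ p = 383, q = 658.
Since buyers' out-of-pocket price is the market price minus the rebate, the effective demand curve becomes qd = 2634 - 4p.
Setting them equal: 2634 - 4p = 2p - 108 → 2742 = 6p, so p = 457 and q = 806.
Expenditure moves from 383×658 = 252014 to 457×806 = 368342; change = +116328.00.

+116328.00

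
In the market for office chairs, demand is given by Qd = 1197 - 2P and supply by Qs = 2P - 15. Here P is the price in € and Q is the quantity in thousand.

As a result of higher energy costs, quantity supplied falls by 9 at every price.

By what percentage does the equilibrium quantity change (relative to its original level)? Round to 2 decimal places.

-0.76

Original equilibrium: 1197 - 2P = 2P - 15 gives 1212 = 4P, so P = 303 and Q = 591.
The new curves are Qd = 1197 - 2P (demand) and Qs = 2P - 24 (supply).
New equilibrium: 1197 - 2P = 2P - 24 ⇒ 1221 = 4P ⇒ P = 305.25, Q = 586.5.
%ΔQ = (586.5 − 591) / 591 × 100 = -0.76%.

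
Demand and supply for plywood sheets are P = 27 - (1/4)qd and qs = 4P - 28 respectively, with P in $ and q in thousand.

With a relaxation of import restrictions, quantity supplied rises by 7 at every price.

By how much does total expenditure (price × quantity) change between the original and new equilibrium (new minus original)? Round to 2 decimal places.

+21.44

Solve the original market: 108 - 4P = 4P - 28, hence P = 17 and q = 40.
After the shift, demand is qd = 108 - 4P and supply is qs = 4P - 21.
Clearing the new market: 108 - 4P = 4P - 21, so P = 16.125 and q = 43.5.
Expenditure moves from 17×40 = 680 to 16.125×43.5 = 701.4375; change = +21.44.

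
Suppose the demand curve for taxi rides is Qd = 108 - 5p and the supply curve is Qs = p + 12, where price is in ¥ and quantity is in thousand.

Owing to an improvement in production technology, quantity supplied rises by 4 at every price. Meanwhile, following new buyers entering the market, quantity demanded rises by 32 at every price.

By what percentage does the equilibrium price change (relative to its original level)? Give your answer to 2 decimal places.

+29.17

Original equilibrium: 108 - 5p = p + 12 gives 96 = 6p, so p = 16 and Q = 28.
After the shift, demand is Qd = 140 - 5p and supply is Qs = p + 16.
Equate the new curves: 140 - 5p = p + 16, giving 124 = 6p, p = 62/3 ≈ 20.6667, Q = 110/3 ≈ 36.6667.
%Δp = (20.6667 − 16) / 16 × 100 = +29.17%.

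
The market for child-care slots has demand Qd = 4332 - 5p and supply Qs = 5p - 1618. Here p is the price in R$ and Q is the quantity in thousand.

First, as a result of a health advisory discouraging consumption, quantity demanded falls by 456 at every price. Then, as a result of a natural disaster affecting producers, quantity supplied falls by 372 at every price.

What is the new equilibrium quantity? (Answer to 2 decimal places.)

Original equilibrium: 4332 - 5p = 5p - 1618 gives 5950 = 10p, so p = 595 and Q = 1357.
The shock moves the curves to Qd = 3876 - 5p and Qs = 5p - 1990.
Equate the new curves: 3876 - 5p = 5p - 1990, giving 5866 = 10p, p = 586.6, Q = 943.

943.00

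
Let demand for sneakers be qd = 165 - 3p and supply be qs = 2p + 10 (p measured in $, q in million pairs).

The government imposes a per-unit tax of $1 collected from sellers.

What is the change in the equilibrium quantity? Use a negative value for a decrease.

Before the shock: 165 - 3p = 2p + 10 ⇒ 155 = 5p ⇒ p = 31, q = 72.
Since sellers keep the price net of the tax, the effective supply curve becomes qs = 2p + 8.
Setting them equal: 165 - 3p = 2p + 8 → 157 = 5p, so p = 31.4 and q = 70.8.
Δq = 70.8 − 72 = -1.2.

-1.2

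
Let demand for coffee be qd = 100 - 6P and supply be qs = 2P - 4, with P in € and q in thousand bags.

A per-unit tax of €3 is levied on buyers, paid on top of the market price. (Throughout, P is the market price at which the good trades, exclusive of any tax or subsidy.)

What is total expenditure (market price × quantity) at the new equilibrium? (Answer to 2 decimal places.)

Initially, 100 - 6P = 2P - 4, so 104 = 8P and P = 13, q = 22.
Since buyers pay the price plus the tax, the effective demand curve becomes qd = 82 - 6P.
New equilibrium: 82 - 6P = 2P - 4 ⇒ 86 = 8P ⇒ P = 10.75, q = 17.5.
New expenditure = 10.75 × 17.5 = 188.13.

188.13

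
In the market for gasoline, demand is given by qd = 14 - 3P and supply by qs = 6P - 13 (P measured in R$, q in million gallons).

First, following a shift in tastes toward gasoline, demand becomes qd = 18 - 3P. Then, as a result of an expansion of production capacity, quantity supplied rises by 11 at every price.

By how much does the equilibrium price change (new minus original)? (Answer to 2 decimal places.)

Initially, 14 - 3P = 6P - 13, so 27 = 9P and P = 3, q = 5.
The shock moves the curves to qd = 18 - 3P and qs = 6P - 2.
New equilibrium: 18 - 3P = 6P - 2 ⇒ 20 = 9P ⇒ P = 20/9 ≈ 2.2222, q = 34/3 ≈ 11.3333.
ΔP = 2.2222 − 3 = -0.78.

-0.78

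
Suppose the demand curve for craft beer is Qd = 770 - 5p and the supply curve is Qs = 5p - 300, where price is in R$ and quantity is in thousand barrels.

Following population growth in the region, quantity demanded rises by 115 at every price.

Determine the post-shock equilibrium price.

Before the shock: 770 - 5p = 5p - 300 ⇒ 1070 = 10p ⇒ p = 107, Q = 235.
With the change applied: demand Qd = 885 - 5p, supply Qs = 5p - 300.
New equilibrium: 885 - 5p = 5p - 300 ⇒ 1185 = 10p ⇒ p = 118.5, Q = 292.5.

118.5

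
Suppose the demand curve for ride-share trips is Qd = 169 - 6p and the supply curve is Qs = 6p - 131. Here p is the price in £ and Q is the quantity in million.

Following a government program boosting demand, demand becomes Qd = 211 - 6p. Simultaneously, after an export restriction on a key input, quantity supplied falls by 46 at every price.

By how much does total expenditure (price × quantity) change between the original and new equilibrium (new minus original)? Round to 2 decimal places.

Before the shock: 169 - 6p = 6p - 131 ⇒ 300 = 12p ⇒ p = 25, Q = 19.
After the shift, demand is Qd = 211 - 6p and supply is Qs = 6p - 177.
Equate the new curves: 211 - 6p = 6p - 177, giving 388 = 12p, p = 97/3 ≈ 32.3333, Q = 17.
Expenditure moves from 25×19 = 475 to 32.3333×17 = 549.6667; change = +74.67.

+74.67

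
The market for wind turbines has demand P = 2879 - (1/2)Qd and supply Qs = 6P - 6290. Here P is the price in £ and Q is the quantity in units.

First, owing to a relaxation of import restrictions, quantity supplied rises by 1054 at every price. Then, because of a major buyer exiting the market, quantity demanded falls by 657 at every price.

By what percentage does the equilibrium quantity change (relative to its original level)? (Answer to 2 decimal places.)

-8.35

Original equilibrium: 5758 - 2P = 6P - 6290 gives 12048 = 8P, so P = 1506 and Q = 2746.
After the shift, demand is Qd = 5101 - 2P and supply is Qs = 6P - 5236.
Equate the new curves: 5101 - 2P = 6P - 5236, giving 10337 = 8P, P = 1292.125, Q = 2516.75.
%ΔQ = (2516.75 − 2746) / 2746 × 100 = -8.35%.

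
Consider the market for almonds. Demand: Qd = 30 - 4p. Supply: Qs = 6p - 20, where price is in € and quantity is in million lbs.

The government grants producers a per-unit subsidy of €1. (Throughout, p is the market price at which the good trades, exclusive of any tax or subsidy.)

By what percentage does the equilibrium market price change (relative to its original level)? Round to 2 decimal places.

-12.00

Original equilibrium: 30 - 4p = 6p - 20 gives 50 = 10p, so p = 5 and Q = 10.
Since sellers receive the price plus the subsidy, the effective supply curve becomes Qs = 6p - 14.
Clearing the new market: 30 - 4p = 6p - 14, so p = 4.4 and Q = 12.4.
%Δp = (4.4 − 5) / 5 × 100 = -12.00%.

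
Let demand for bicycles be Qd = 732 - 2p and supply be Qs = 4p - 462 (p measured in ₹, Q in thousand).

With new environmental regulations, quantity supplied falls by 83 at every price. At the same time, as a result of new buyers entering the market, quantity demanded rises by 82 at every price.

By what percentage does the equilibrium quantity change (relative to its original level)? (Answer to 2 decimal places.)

Original equilibrium: 732 - 2p = 4p - 462 gives 1194 = 6p, so p = 199 and Q = 334.
After the shift, demand is Qd = 814 - 2p and supply is Qs = 4p - 545.
Clearing the new market: 814 - 2p = 4p - 545, so p = 226.5 and Q = 361.
%ΔQ = (361 − 334) / 334 × 100 = +8.08%.

+8.08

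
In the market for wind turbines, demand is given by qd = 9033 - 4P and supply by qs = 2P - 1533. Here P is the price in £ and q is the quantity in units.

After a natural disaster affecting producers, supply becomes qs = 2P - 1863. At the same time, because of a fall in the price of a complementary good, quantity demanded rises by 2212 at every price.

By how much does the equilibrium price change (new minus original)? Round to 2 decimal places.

+423.67

Solve the original market: 9033 - 4P = 2P - 1533, hence P = 1761 and q = 1989.
After the shift, demand is qd = 11245 - 4P and supply is qs = 2P - 1863.
New equilibrium: 11245 - 4P = 2P - 1863 ⇒ 13108 = 6P ⇒ P = 6554/3 ≈ 2184.6667, q = 7519/3 ≈ 2506.3333.
ΔP = 2184.6667 − 1761 = +423.67.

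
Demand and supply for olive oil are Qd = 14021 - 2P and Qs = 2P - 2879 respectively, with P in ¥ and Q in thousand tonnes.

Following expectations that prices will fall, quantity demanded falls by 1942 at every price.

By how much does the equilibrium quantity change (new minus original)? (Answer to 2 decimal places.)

Original equilibrium: 14021 - 2P = 2P - 2879 gives 16900 = 4P, so P = 4225 and Q = 5571.
With the change applied: demand Qd = 12079 - 2P, supply Qs = 2P - 2879.
New equilibrium: 12079 - 2P = 2P - 2879 ⇒ 14958 = 4P ⇒ P = 3739.5, Q = 4600.
ΔQ = 4600 − 5571 = -971.00.

-971.00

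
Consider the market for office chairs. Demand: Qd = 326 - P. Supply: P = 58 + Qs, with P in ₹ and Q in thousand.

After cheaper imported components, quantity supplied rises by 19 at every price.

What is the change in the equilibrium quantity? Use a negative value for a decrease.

+9.5

Initially, 326 - P = P - 58, so 384 = 2P and P = 192, Q = 134.
After the shift, demand is Qd = 326 - P and supply is Qs = P - 39.
New equilibrium: 326 - P = P - 39 ⇒ 365 = 2P ⇒ P = 182.5, Q = 143.5.
ΔQ = 143.5 − 134 = +9.5.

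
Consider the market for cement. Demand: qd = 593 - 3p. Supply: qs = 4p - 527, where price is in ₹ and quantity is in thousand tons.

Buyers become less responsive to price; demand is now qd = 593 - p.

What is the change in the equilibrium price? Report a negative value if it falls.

Solve the original market: 593 - 3p = 4p - 527, hence p = 160 and q = 113.
After the shift, demand is qd = 593 - p and supply is qs = 4p - 527.
New equilibrium: 593 - p = 4p - 527 ⇒ 1120 = 5p ⇒ p = 224, q = 369.
Δp = 224 − 160 = +64.

+64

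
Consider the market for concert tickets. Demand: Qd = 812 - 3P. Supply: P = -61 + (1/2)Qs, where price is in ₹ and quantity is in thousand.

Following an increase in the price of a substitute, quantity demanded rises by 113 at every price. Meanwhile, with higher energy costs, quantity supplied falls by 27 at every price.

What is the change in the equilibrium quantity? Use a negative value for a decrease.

Initially, 812 - 3P = 2P + 122, so 690 = 5P and P = 138, Q = 398.
After the shift, demand is Qd = 925 - 3P and supply is Qs = 2P + 95.
New equilibrium: 925 - 3P = 2P + 95 ⇒ 830 = 5P ⇒ P = 166, Q = 427.
ΔQ = 427 − 398 = +29.

+29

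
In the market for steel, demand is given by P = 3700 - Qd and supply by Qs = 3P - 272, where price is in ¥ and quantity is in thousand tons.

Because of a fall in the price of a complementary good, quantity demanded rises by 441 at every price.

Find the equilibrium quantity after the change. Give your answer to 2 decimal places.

Initially, 3700 - P = 3P - 272, so 3972 = 4P and P = 993, Q = 2707.
The shock moves the curves to Qd = 4141 - P and Qs = 3P - 272.
New equilibrium: 4141 - P = 3P - 272 ⇒ 4413 = 4P ⇒ P = 1103.25, Q = 3037.75.

3037.75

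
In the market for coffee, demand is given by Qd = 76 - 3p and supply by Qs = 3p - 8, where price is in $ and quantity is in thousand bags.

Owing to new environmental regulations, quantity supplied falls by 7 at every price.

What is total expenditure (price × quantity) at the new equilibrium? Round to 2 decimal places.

462.58

Solve the original market: 76 - 3p = 3p - 8, hence p = 14 and Q = 34.
With the change applied: demand Qd = 76 - 3p, supply Qs = 3p - 15.
Equate the new curves: 76 - 3p = 3p - 15, giving 91 = 6p, p = 91/6 ≈ 15.1667, Q = 30.5.
New expenditure = 15.1667 × 30.5 = 462.58.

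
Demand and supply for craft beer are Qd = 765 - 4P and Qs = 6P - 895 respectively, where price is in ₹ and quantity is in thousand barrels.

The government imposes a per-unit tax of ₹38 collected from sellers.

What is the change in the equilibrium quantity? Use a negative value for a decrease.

-91.2

Solve the original market: 765 - 4P = 6P - 895, hence P = 166 and Q = 101.
Since sellers keep the price net of the tax, the effective supply curve becomes Qs = 6P - 1123.
Clearing the new market: 765 - 4P = 6P - 1123, so P = 188.8 and Q = 9.8.
ΔQ = 9.8 − 101 = -91.2.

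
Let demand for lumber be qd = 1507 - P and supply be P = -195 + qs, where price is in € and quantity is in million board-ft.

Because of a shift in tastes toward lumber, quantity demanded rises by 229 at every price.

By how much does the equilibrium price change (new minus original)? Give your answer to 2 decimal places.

Before the shock: 1507 - P = P + 195 ⇒ 1312 = 2P ⇒ P = 656, q = 851.
The new curves are qd = 1736 - P (demand) and qs = P + 195 (supply).
Equate the new curves: 1736 - P = P + 195, giving 1541 = 2P, P = 770.5, q = 965.5.
ΔP = 770.5 − 656 = +114.50.

+114.50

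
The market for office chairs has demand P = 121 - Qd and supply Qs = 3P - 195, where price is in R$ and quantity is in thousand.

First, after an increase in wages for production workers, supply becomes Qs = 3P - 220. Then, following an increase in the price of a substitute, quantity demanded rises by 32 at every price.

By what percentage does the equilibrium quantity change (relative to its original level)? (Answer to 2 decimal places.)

Original equilibrium: 121 - P = 3P - 195 gives 316 = 4P, so P = 79 and Q = 42.
The new curves are Qd = 153 - P (demand) and Qs = 3P - 220 (supply).
New equilibrium: 153 - P = 3P - 220 ⇒ 373 = 4P ⇒ P = 93.25, Q = 59.75.
%ΔQ = (59.75 − 42) / 42 × 100 = +42.26%.

+42.26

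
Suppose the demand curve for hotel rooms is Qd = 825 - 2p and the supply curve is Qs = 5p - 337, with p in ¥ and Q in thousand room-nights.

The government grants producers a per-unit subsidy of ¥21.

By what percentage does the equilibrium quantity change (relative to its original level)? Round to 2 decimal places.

+6.09

Solve the original market: 825 - 2p = 5p - 337, hence p = 166 and Q = 493.
Since sellers receive the price plus the subsidy, the effective supply curve becomes Qs = 5p - 232.
Clearing the new market: 825 - 2p = 5p - 232, so p = 151 and Q = 523.
%ΔQ = (523 − 493) / 493 × 100 = +6.09%.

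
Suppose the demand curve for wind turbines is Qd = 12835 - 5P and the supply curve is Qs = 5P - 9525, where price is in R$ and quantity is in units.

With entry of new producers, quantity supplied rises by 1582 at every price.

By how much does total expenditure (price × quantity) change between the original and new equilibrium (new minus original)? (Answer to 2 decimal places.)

+1381718.80

Initially, 12835 - 5P = 5P - 9525, so 22360 = 10P and P = 2236, Q = 1655.
The new curves are Qd = 12835 - 5P (demand) and Qs = 5P - 7943 (supply).
Clearing the new market: 12835 - 5P = 5P - 7943, so P = 2077.8 and Q = 2446.
Expenditure moves from 2236×1655 = 3700580 to 2077.8×2446 = 5082298.8; change = +1381718.80.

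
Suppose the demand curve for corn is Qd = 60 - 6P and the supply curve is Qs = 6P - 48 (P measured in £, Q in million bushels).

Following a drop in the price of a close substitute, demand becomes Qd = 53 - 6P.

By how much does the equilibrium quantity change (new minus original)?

-3.5

Solve the original market: 60 - 6P = 6P - 48, hence P = 9 and Q = 6.
After the shift, demand is Qd = 53 - 6P and supply is Qs = 6P - 48.
Setting them equal: 53 - 6P = 6P - 48 → 101 = 12P, so P = 101/12 ≈ 8.4167 and Q = 2.5.
ΔQ = 2.5 − 6 = -3.5.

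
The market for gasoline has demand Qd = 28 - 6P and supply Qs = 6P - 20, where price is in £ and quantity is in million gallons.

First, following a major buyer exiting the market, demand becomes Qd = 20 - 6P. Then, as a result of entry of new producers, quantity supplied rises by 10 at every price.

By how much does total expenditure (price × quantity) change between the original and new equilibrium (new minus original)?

-3.5

Initially, 28 - 6P = 6P - 20, so 48 = 12P and P = 4, Q = 4.
The shock moves the curves to Qd = 20 - 6P and Qs = 6P - 10.
Clearing the new market: 20 - 6P = 6P - 10, so P = 2.5 and Q = 5.
Expenditure moves from 4×4 = 16 to 2.5×5 = 12.5; change = -3.5.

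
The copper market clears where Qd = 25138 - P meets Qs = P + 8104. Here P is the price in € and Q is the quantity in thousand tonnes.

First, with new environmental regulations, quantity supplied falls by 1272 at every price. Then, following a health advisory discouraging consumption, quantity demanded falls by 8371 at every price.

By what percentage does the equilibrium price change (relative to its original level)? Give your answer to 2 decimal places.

-41.68

Before the shock: 25138 - P = P + 8104 ⇒ 17034 = 2P ⇒ P = 8517, Q = 16621.
The new curves are Qd = 16767 - P (demand) and Qs = P + 6832 (supply).
New equilibrium: 16767 - P = P + 6832 ⇒ 9935 = 2P ⇒ P = 4967.5, Q = 11799.5.
%ΔP = (4967.5 − 8517) / 8517 × 100 = -41.68%.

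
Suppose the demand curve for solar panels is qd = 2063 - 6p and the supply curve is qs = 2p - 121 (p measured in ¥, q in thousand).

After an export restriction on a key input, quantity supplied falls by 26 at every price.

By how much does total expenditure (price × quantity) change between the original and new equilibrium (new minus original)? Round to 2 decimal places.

-4005.63

Original equilibrium: 2063 - 6p = 2p - 121 gives 2184 = 8p, so p = 273 and q = 425.
With the change applied: demand qd = 2063 - 6p, supply qs = 2p - 147.
Clearing the new market: 2063 - 6p = 2p - 147, so p = 276.25 and q = 405.5.
Expenditure moves from 273×425 = 116025 to 276.25×405.5 = 112019.375; change = -4005.63.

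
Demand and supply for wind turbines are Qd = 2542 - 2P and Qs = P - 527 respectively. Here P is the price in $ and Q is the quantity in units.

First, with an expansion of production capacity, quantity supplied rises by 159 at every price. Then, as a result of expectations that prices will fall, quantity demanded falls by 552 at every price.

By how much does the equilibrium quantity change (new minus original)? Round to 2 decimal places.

-78.00

Original equilibrium: 2542 - 2P = P - 527 gives 3069 = 3P, so P = 1023 and Q = 496.
The new curves are Qd = 1990 - 2P (demand) and Qs = P - 368 (supply).
Setting them equal: 1990 - 2P = P - 368 → 2358 = 3P, so P = 786 and Q = 418.
ΔQ = 418 − 496 = -78.00.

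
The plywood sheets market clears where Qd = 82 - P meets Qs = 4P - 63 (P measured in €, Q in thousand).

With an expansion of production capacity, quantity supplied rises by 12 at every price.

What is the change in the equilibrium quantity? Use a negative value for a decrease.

+2.4

Solve the original market: 82 - P = 4P - 63, hence P = 29 and Q = 53.
With the change applied: demand Qd = 82 - P, supply Qs = 4P - 51.
Equate the new curves: 82 - P = 4P - 51, giving 133 = 5P, P = 26.6, Q = 55.4.
ΔQ = 55.4 − 53 = +2.4.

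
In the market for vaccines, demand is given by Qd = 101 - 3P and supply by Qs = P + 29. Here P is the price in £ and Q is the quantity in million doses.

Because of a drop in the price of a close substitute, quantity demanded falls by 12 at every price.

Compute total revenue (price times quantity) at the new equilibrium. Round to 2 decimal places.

Original equilibrium: 101 - 3P = P + 29 gives 72 = 4P, so P = 18 and Q = 47.
After the shift, demand is Qd = 89 - 3P and supply is Qs = P + 29.
Equate the new curves: 89 - 3P = P + 29, giving 60 = 4P, P = 15, Q = 44.
New expenditure = 15 × 44 = 660.00.

660.00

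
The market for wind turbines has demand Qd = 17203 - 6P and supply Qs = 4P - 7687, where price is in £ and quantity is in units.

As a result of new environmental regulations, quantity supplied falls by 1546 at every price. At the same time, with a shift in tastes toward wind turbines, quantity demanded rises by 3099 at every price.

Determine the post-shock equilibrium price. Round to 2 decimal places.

Initially, 17203 - 6P = 4P - 7687, so 24890 = 10P and P = 2489, Q = 2269.
The shock moves the curves to Qd = 20302 - 6P and Qs = 4P - 9233.
Equate the new curves: 20302 - 6P = 4P - 9233, giving 29535 = 10P, P = 2953.5, Q = 2581.

2953.50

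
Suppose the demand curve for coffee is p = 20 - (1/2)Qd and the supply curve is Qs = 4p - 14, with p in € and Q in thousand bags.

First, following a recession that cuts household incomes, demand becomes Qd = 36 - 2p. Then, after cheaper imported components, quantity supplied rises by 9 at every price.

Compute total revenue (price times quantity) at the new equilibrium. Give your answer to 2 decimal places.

Original equilibrium: 40 - 2p = 4p - 14 gives 54 = 6p, so p = 9 and Q = 22.
The shock moves the curves to Qd = 36 - 2p and Qs = 4p - 5.
Clearing the new market: 36 - 2p = 4p - 5, so p = 41/6 ≈ 6.8333 and Q = 67/3 ≈ 22.3333.
New expenditure = 6.8333 × 22.3333 = 152.61.

152.61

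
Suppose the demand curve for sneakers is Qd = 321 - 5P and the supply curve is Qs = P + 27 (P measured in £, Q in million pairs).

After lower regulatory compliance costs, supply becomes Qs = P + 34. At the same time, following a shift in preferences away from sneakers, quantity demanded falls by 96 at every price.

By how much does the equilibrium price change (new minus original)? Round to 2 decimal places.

Before the shock: 321 - 5P = P + 27 ⇒ 294 = 6P ⇒ P = 49, Q = 76.
With the change applied: demand Qd = 225 - 5P, supply Qs = P + 34.
Setting them equal: 225 - 5P = P + 34 → 191 = 6P, so P = 191/6 ≈ 31.8333 and Q = 395/6 ≈ 65.8333.
ΔP = 31.8333 − 49 = -17.17.

-17.17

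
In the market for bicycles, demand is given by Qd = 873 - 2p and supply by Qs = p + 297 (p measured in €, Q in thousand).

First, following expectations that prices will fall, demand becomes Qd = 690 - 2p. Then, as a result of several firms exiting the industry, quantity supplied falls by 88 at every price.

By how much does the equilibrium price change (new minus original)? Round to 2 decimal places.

-31.67

Solve the original market: 873 - 2p = p + 297, hence p = 192 and Q = 489.
With the change applied: demand Qd = 690 - 2p, supply Qs = p + 209.
Setting them equal: 690 - 2p = p + 209 → 481 = 3p, so p = 481/3 ≈ 160.3333 and Q = 1108/3 ≈ 369.3333.
Δp = 160.3333 − 192 = -31.67.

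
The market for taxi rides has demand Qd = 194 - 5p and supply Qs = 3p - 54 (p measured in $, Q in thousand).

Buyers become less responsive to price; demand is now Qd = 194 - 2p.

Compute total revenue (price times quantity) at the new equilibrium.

4702.08

Initially, 194 - 5p = 3p - 54, so 248 = 8p and p = 31, Q = 39.
The shock moves the curves to Qd = 194 - 2p and Qs = 3p - 54.
New equilibrium: 194 - 2p = 3p - 54 ⇒ 248 = 5p ⇒ p = 49.6, Q = 94.8.
New expenditure = 49.6 × 94.8 = 4702.08.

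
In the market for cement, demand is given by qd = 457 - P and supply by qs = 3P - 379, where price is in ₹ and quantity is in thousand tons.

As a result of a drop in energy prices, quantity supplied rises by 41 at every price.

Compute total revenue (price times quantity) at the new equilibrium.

51327.1875

Original equilibrium: 457 - P = 3P - 379 gives 836 = 4P, so P = 209 and q = 248.
With the change applied: demand qd = 457 - P, supply qs = 3P - 338.
New equilibrium: 457 - P = 3P - 338 ⇒ 795 = 4P ⇒ P = 198.75, q = 258.25.
New expenditure = 198.75 × 258.25 = 51327.1875.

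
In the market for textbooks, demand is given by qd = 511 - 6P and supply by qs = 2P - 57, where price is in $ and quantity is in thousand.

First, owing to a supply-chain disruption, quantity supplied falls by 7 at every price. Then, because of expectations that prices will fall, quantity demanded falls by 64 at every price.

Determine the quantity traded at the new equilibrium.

Initially, 511 - 6P = 2P - 57, so 568 = 8P and P = 71, q = 85.
With the change applied: demand qd = 447 - 6P, supply qs = 2P - 64.
New equilibrium: 447 - 6P = 2P - 64 ⇒ 511 = 8P ⇒ P = 63.875, q = 63.75.

63.75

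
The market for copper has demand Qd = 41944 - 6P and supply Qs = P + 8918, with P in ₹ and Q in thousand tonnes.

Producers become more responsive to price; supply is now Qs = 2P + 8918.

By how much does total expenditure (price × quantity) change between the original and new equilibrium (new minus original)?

+6565981.625

Before the shock: 41944 - 6P = P + 8918 ⇒ 33026 = 7P ⇒ P = 4718, Q = 13636.
After the shift, demand is Qd = 41944 - 6P and supply is Qs = 2P + 8918.
Setting them equal: 41944 - 6P = 2P + 8918 → 33026 = 8P, so P = 4128.25 and Q = 17174.5.
Expenditure moves from 4718×13636 = 64334648 to 4128.25×17174.5 = 70900629.625; change = +6565981.625.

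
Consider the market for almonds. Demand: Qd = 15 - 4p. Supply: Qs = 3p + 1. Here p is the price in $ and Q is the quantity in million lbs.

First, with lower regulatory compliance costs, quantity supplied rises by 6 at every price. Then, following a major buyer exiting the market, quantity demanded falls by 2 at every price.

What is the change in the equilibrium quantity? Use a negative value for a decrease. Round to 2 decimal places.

Original equilibrium: 15 - 4p = 3p + 1 gives 14 = 7p, so p = 2 and Q = 7.
The new curves are Qd = 13 - 4p (demand) and Qs = 3p + 7 (supply).
New equilibrium: 13 - 4p = 3p + 7 ⇒ 6 = 7p ⇒ p = 6/7 ≈ 0.8571, Q = 67/7 ≈ 9.5714.
ΔQ = 9.5714 − 7 = +2.57.

+2.57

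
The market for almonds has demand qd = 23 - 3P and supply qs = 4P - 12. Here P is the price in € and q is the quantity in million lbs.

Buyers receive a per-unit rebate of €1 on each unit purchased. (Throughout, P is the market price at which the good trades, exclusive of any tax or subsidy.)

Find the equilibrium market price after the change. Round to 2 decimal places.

Initially, 23 - 3P = 4P - 12, so 35 = 7P and P = 5, q = 8.
Since buyers' out-of-pocket price is the market price minus the rebate, the effective demand curve becomes qd = 26 - 3P.
Equate the new curves: 26 - 3P = 4P - 12, giving 38 = 7P, P = 38/7 ≈ 5.4286, q = 68/7 ≈ 9.7143.

5.43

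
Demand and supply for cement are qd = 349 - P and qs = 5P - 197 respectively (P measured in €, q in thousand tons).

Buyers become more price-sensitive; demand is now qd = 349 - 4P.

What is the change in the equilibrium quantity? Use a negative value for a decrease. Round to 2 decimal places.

-151.67

Initially, 349 - P = 5P - 197, so 546 = 6P and P = 91, q = 258.
The shock moves the curves to qd = 349 - 4P and qs = 5P - 197.
Equate the new curves: 349 - 4P = 5P - 197, giving 546 = 9P, P = 182/3 ≈ 60.6667, q = 319/3 ≈ 106.3333.
Δq = 106.3333 − 258 = -151.67.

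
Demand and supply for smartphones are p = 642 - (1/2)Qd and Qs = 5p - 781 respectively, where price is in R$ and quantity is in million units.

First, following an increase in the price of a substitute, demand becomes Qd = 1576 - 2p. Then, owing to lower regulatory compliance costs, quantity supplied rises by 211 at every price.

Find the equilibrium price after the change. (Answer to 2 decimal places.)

Initially, 1284 - 2p = 5p - 781, so 2065 = 7p and p = 295, Q = 694.
The new curves are Qd = 1576 - 2p (demand) and Qs = 5p - 570 (supply).
Equate the new curves: 1576 - 2p = 5p - 570, giving 2146 = 7p, p = 2146/7 ≈ 306.5714, Q = 6740/7 ≈ 962.8571.

306.57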